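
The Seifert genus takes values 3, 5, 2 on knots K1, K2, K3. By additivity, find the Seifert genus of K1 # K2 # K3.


The Seifert genus is additive under connected sum.
Seifert genus(K1 # K2 # K3) = (3) + (5) + (2)
= 10

10


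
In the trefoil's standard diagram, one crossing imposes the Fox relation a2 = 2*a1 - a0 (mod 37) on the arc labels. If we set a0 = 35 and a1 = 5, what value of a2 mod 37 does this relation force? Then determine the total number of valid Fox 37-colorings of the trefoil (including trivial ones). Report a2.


Step 1: Apply the given crossing relation 2*a1 - a0 - a2 = 0 (mod 37).
  a2 = 2*a1 - a0 mod 37
  a2 = 2*5 - 35 mod 37
  a2 = 10 - 35 mod 37
  a2 = -25 mod 37 = 12
Step 2: The trefoil has determinant 3.
  Number of Fox p-colorings (p prime) is p^2 if p = 3, else p.
  Since 37 does not divide 3, only trivial (constant) colorings exist.
  (So the trial a0 = 35, a1 = 5 with a0 != a1 does NOT extend to a valid coloring of the whole trefoil: the other two crossing relations require 3*(a1 - a0) = 0 (mod 37), which fails.)
  Total colorings = 37
Step 3: a2 = 12, total Fox 37-colorings = 37

12


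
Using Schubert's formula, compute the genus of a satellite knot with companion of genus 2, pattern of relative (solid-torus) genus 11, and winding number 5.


Schubert: g(satellite) = g_rel(pattern) + |winding| * g(companion),
where g_rel(pattern) is the genus of the pattern relative to the solid torus.
= 11 + 5 * 2
= 11 + 10 = 21

21


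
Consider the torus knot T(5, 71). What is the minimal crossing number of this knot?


For a torus knot T(p, q) with gcd(p,q)=1,
the crossing number is min(p*(q-1), q*(p-1)).
p*(q-1) = 5*70 = 350
q*(p-1) = 71*4 = 284
min(350, 284) = 284

284


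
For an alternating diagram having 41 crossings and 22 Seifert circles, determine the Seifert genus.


For alternating knots, g = (c - s + 1)/2.
= (41 - 22 + 1)/2
= 20/2 = 10

10


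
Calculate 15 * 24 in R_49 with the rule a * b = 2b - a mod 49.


15 * 24 = 2*24 - 15 mod 49
= 48 - 15 mod 49
= 33 mod 49 = 33

33


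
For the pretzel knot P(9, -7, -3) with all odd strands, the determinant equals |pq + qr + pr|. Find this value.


Step 1: Compute pq + qr + pr.
pq = 9*(-7) = -63
qr = (-7)*(-3) = 21
pr = 9*(-3) = -27
pq + qr + pr = -63 + 21 + (-27) = -69
Step 2: Take absolute value.
det(P(9,-7,-3)) = |-69| = 69

69


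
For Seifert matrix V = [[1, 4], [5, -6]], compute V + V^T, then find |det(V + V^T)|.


Step 1: Form V + V^T where V = [[1, 4], [5, -6]]
  V^T = [[1, 5], [4, -6]]
  V + V^T = [[2, 9], [9, -12]]
Step 2: det(V + V^T) = 2*(-12) - 9*9
  = -24 - 81 = -105
Step 3: Knot determinant = |det(V + V^T)| = |-105| = 105

105


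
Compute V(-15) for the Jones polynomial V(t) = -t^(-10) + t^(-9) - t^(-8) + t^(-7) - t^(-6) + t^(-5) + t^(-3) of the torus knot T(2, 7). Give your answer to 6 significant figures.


Substituting t = -15 into V(t) = -t^(-10) + t^(-9) - t^(-8) + t^(-7) - t^(-6) + t^(-5) + t^(-3):
  (-)t^(-10) = -1.73415e-12
  (+)t^(-9) = -2.60123e-11
  (-)t^(-8) = -3.90184e-10
  (+)t^(-7) = -5.85277e-09
  (-)t^(-6) = -8.77915e-08
  (+)t^(-5) = -1.31687e-06
  (+)t^(-3) = -0.000296296
Sum = (-1.73415e-12) + (-2.60123e-11) + (-3.90184e-10) + (-5.85277e-09) + (-8.77915e-08) + (-1.31687e-06) + (-0.000296296)
= -0.0002977072309
Rounded to 6 significant figures: -0.000297707

-0.000297707


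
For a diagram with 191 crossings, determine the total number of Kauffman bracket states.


Each crossing contributes 2 choices (A-smoothing or B-smoothing).
Total states = 2^191 = 3138550867693340381917894711603833208051177722232017256448

3138550867693340381917894711603833208051177722232017256448


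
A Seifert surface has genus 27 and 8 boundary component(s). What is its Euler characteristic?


chi = 2 - 2g - b
= 2 - 2*27 - 8
= 2 - 54 - 8 = -60

-60


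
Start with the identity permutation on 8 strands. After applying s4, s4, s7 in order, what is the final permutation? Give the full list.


Starting with identity [1, 2, 3, 4, 5, 6, 7, 8].
Apply generators in sequence:
  After s4: [1, 2, 3, 5, 4, 6, 7, 8]
  After s4: [1, 2, 3, 4, 5, 6, 7, 8]
  After s7: [1, 2, 3, 4, 5, 6, 8, 7]
Final permutation: [1, 2, 3, 4, 5, 6, 8, 7]

[1, 2, 3, 4, 5, 6, 8, 7]


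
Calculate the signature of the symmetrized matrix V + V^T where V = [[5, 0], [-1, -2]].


Step 1: V + V^T = [[10, -1], [-1, -4]]
Step 2: trace = 6, det = -41
Step 3: Discriminant = 6^2 - 4*(-41) = 200
Step 4: Eigenvalues: 10.0711, -4.07107
Step 5: Signature = (# positive eigenvalues) - (# negative eigenvalues) = 0

0


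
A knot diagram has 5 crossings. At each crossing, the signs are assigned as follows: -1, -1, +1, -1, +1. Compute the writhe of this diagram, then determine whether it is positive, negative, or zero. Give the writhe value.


Step 1: Count positive crossings (+1).
Positive crossings: 2
Step 2: Count negative crossings (-1).
Negative crossings: 3
Step 3: Writhe = (positive) - (negative)
w = 2 - 3 = -1
Step 4: |w| = 1, and w is negative

-1


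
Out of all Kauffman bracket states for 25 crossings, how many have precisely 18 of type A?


We choose which 18 of 25 crossings get A-smoothings.
C(25, 18) = 25! / (18! * 7!)
= 480700

480700


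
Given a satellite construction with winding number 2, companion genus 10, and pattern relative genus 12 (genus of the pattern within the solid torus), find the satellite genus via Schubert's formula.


Schubert: g(satellite) = g_rel(pattern) + |winding| * g(companion),
where g_rel(pattern) is the genus of the pattern relative to the solid torus.
= 12 + 2 * 10
= 12 + 20 = 32

32


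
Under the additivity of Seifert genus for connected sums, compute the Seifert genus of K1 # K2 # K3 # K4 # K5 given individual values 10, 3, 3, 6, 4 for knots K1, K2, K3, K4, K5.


The Seifert genus is additive under connected sum.
Seifert genus(K1 # K2 # K3 # K4 # K5) = (10) + (3) + (3) + (6) + (4)
= 26

26


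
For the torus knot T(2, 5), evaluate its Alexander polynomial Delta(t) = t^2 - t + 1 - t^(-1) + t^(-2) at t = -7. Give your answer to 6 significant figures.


Substituting t = -7 into Delta(t) = t^2 - t + 1 - t^(-1) + t^(-2):
Term values: (49) + (7) + (1) + (0.142857) + (0.0204082)
Sum = 57.16326531
Rounded to 6 significant figures: 57.1633

57.1633


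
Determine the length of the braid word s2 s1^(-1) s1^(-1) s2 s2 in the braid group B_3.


The word length counts the number of generators (including inverses).
Listing each generator: s2, s1^(-1), s1^(-1), s2, s2
There are 5 generators in this braid word.

5


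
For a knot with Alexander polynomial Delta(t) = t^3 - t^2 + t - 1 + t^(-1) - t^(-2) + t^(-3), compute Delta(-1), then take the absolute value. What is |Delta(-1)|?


Step 1: The polynomial has 7 terms with alternating signs, exponents from 3 down to -3.
Step 2: Substitute t = -1. The i-th term has coefficient (-1)^i and exponent (m-i),
  so its value is (-1)^i * (-1)^(m-i) = (-1)^m = -1 for every i.
Step 3: All 7 terms equal -1, so Delta(-1) = 7 * (-1) = -7
Step 4: |Delta(-1)| = 7

7


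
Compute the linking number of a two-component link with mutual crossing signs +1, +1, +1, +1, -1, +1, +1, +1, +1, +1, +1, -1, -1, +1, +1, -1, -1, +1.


Step 1: Count positive crossings: 13
Step 2: Count negative crossings: 5
Step 3: Sum of signs = 13 - 5 = 8
Step 4: Linking number = sum/2 = 8/2 = 4

4


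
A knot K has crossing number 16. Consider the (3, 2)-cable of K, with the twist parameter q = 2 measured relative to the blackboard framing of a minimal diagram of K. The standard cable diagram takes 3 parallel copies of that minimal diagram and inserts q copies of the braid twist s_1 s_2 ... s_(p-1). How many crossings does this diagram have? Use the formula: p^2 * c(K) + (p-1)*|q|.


Step 1: Each of the c(K) crossings of the companion diagram becomes p*p = p^2 crossings among the p parallel strands, and each of the |q| twists s_1 s_2 ... s_(p-1) adds (p-1) crossings.
  Crossings = p^2 * c(K) + (p-1)*|q|
Step 2: = 3^2 * 16 + (3-1)*2
Step 3: = 9*16 + 2*2
Step 4: = 144 + 4 = 148

148


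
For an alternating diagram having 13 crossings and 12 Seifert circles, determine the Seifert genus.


For alternating knots, g = (c - s + 1)/2.
= (13 - 12 + 1)/2
= 2/2 = 1

1


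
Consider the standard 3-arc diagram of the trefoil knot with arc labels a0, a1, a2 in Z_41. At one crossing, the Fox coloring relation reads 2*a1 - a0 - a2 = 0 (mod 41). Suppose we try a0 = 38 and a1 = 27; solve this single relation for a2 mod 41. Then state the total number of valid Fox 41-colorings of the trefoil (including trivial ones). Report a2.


Step 1: Apply the given crossing relation 2*a1 - a0 - a2 = 0 (mod 41).
  a2 = 2*a1 - a0 mod 41
  a2 = 2*27 - 38 mod 41
  a2 = 54 - 38 mod 41
  a2 = 16 mod 41 = 16
Step 2: The trefoil has determinant 3.
  Number of Fox p-colorings (p prime) is p^2 if p = 3, else p.
  Since 41 does not divide 3, only trivial (constant) colorings exist.
  (So the trial a0 = 38, a1 = 27 with a0 != a1 does NOT extend to a valid coloring of the whole trefoil: the other two crossing relations require 3*(a1 - a0) = 0 (mod 41), which fails.)
  Total colorings = 41
Step 3: a2 = 16, total Fox 41-colorings = 41

16


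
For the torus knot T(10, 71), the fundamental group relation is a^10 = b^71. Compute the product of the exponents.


The relation is a^10 = b^71.
Product of exponents = 10 * 71
= 710

710


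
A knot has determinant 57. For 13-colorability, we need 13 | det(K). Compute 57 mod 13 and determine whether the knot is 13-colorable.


Step 1: A knot is p-colorable if and only if p divides its determinant.
Step 2: Compute 57 mod 13.
57 = 4 * 13 + 5
Step 3: 57 mod 13 = 5
Step 4: The knot is 13-colorable: no

5


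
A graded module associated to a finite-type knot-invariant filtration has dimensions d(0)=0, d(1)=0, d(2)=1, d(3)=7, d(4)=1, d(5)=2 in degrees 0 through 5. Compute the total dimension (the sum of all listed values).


Total dimension = d(0) + d(1) + ... + d(5)
= 0 + 0 + 1 + 7 + 1 + 2
= 11

11


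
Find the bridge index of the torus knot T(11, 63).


The bridge number of T(p,q) is min(p,q).
min(11, 63) = 11

11


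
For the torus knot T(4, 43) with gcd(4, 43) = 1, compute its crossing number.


For a torus knot T(p, q) with gcd(p,q)=1,
the crossing number is min(p*(q-1), q*(p-1)).
p*(q-1) = 4*42 = 168
q*(p-1) = 43*3 = 129
min(168, 129) = 129

129


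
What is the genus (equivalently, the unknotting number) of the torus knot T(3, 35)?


For a torus knot T(p,q), both the unknotting number and genus equal (p-1)(q-1)/2.
= (3-1)(35-1)/2
= 2*34/2
= 68/2 = 34

34


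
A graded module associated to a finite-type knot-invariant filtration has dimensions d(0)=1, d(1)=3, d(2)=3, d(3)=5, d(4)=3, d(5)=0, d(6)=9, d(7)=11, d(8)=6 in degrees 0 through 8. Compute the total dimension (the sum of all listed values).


Total dimension = d(0) + d(1) + ... + d(8)
= 1 + 3 + 3 + 5 + 3 + 0 + 9 + 11 + 6
= 41

41


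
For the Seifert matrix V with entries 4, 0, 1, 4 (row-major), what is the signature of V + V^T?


Step 1: V + V^T = [[8, 1], [1, 8]]
Step 2: trace = 16, det = 63
Step 3: Discriminant = 16^2 - 4*63 = 4
Step 4: Eigenvalues: 9, 7
Step 5: Signature = (# positive eigenvalues) - (# negative eigenvalues) = 2

2


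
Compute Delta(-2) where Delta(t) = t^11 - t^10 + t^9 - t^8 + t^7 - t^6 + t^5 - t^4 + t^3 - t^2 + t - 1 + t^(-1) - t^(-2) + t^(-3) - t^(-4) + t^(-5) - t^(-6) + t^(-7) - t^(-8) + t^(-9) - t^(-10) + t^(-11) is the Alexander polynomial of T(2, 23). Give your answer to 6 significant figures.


Substituting t = -2 into Delta(t) = t^11 - t^10 + t^9 - t^8 + t^7 - t^6 + t^5 - t^4 + t^3 - t^2 + t - 1 + t^(-1) - t^(-2) + t^(-3) - t^(-4) + t^(-5) - t^(-6) + t^(-7) - t^(-8) + t^(-9) - t^(-10) + t^(-11):
Term values: (-2048) + (-1024) + (-512) + (-256) + (-128) + (-64) + (-32) + (-16) + (-8) + (-4) + (-2) + (-1) + (-0.5) + (-0.25) + (-0.125) + (-0.0625) + (-0.03125) + (-0.015625) + (-0.0078125) + (-0.00390625) + (-0.00195312) + (-0.000976562) + (-0.000488281)
Sum = -4095.999512
Rounded to 6 significant figures: -4096

-4096


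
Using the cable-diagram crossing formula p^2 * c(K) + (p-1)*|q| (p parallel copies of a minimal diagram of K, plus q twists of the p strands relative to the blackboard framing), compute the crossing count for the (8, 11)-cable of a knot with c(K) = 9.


Step 1: Each of the c(K) crossings of the companion diagram becomes p*p = p^2 crossings among the p parallel strands, and each of the |q| twists s_1 s_2 ... s_(p-1) adds (p-1) crossings.
  Crossings = p^2 * c(K) + (p-1)*|q|
Step 2: = 8^2 * 9 + (8-1)*11
Step 3: = 64*9 + 7*11
Step 4: = 576 + 77 = 653

653


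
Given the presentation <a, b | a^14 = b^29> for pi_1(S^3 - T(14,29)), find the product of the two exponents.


The relation is a^14 = b^29.
Product of exponents = 14 * 29
= 406

406


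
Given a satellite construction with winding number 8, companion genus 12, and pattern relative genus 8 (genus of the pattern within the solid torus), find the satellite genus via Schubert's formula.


Schubert: g(satellite) = g_rel(pattern) + |winding| * g(companion),
where g_rel(pattern) is the genus of the pattern relative to the solid torus.
= 8 + 8 * 12
= 8 + 96 = 104

104


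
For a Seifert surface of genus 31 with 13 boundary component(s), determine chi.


chi = 2 - 2g - b
= 2 - 2*31 - 13
= 2 - 62 - 13 = -73

-73


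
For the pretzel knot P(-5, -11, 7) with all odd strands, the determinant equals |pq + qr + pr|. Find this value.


Step 1: Compute pq + qr + pr.
pq = (-5)*(-11) = 55
qr = (-11)*7 = -77
pr = (-5)*7 = -35
pq + qr + pr = 55 + (-77) + (-35) = -57
Step 2: Take absolute value.
det(P(-5,-11,7)) = |-57| = 57

57


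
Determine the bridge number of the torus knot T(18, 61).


The bridge number of T(p,q) is min(p,q).
min(18, 61) = 18

18


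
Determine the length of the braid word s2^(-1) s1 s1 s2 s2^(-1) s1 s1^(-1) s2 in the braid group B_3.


The word length counts the number of generators (including inverses).
Listing each generator: s2^(-1), s1, s1, s2, s2^(-1), s1, s1^(-1), s2
There are 8 generators in this braid word.

8


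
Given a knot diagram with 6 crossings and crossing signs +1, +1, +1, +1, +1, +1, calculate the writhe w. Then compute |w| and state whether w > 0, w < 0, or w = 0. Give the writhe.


Step 1: Count positive crossings (+1).
Positive crossings: 6
Step 2: Count negative crossings (-1).
Negative crossings: 0
Step 3: Writhe = (positive) - (negative)
w = 6 - 0 = 6
Step 4: |w| = 6, and w is positive

6


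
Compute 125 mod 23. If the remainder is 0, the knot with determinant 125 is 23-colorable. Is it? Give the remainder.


Step 1: A knot is p-colorable if and only if p divides its determinant.
Step 2: Compute 125 mod 23.
125 = 5 * 23 + 10
Step 3: 125 mod 23 = 10
Step 4: The knot is 23-colorable: no

10


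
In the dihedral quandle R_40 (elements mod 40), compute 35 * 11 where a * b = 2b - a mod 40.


35 * 11 = 2*11 - 35 mod 40
= 22 - 35 mod 40
= -13 mod 40 = 27

27


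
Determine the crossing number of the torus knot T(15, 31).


For a torus knot T(p, q) with gcd(p,q)=1,
the crossing number is min(p*(q-1), q*(p-1)).
p*(q-1) = 15*30 = 450
q*(p-1) = 31*14 = 434
min(450, 434) = 434

434


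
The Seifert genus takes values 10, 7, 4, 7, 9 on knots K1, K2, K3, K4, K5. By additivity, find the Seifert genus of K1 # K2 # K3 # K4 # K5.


The Seifert genus is additive under connected sum.
Seifert genus(K1 # K2 # K3 # K4 # K5) = (10) + (7) + (4) + (7) + (9)
= 37

37


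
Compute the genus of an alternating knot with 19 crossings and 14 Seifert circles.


For alternating knots, g = (c - s + 1)/2.
= (19 - 14 + 1)/2
= 6/2 = 3

3


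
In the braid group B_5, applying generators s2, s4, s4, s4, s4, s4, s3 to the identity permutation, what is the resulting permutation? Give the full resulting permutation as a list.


Starting with identity [1, 2, 3, 4, 5].
Apply generators in sequence:
  After s2: [1, 3, 2, 4, 5]
  After s4: [1, 3, 2, 5, 4]
  After s4: [1, 3, 2, 4, 5]
  After s4: [1, 3, 2, 5, 4]
  After s4: [1, 3, 2, 4, 5]
  After s4: [1, 3, 2, 5, 4]
  After s3: [1, 3, 5, 2, 4]
Final permutation: [1, 3, 5, 2, 4]

[1, 3, 5, 2, 4]


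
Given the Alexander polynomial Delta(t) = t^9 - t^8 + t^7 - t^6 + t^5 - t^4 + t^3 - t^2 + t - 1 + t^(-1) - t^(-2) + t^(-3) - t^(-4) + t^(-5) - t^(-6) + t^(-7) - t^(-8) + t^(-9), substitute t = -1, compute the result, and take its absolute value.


Step 1: The polynomial has 19 terms with alternating signs, exponents from 9 down to -9.
Step 2: Substitute t = -1. The i-th term has coefficient (-1)^i and exponent (m-i),
  so its value is (-1)^i * (-1)^(m-i) = (-1)^m = -1 for every i.
Step 3: All 19 terms equal -1, so Delta(-1) = 19 * (-1) = -19
Step 4: |Delta(-1)| = 19

19


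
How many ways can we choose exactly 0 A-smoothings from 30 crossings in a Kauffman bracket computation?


We choose which 0 of 30 crossings get A-smoothings.
C(30, 0) = 30! / (0! * 30!)
= 1

1


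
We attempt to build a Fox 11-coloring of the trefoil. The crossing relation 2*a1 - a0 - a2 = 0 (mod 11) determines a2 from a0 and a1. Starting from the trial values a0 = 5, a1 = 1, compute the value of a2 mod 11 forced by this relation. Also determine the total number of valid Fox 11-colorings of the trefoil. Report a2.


Step 1: Apply the given crossing relation 2*a1 - a0 - a2 = 0 (mod 11).
  a2 = 2*a1 - a0 mod 11
  a2 = 2*1 - 5 mod 11
  a2 = 2 - 5 mod 11
  a2 = -3 mod 11 = 8
Step 2: The trefoil has determinant 3.
  Number of Fox p-colorings (p prime) is p^2 if p = 3, else p.
  Since 11 does not divide 3, only trivial (constant) colorings exist.
  (So the trial a0 = 5, a1 = 1 with a0 != a1 does NOT extend to a valid coloring of the whole trefoil: the other two crossing relations require 3*(a1 - a0) = 0 (mod 11), which fails.)
  Total colorings = 11
Step 3: a2 = 8, total Fox 11-colorings = 11

8


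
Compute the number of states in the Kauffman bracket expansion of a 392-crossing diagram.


Each crossing contributes 2 choices (A-smoothing or B-smoothing).
Total states = 2^392 = 10086913586276986678343434265636765134100413253239154346994763111486904773503285916522052161250538404046496765518544896

10086913586276986678343434265636765134100413253239154346994763111486904773503285916522052161250538404046496765518544896


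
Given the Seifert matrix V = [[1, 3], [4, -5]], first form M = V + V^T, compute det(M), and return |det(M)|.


Step 1: Form V + V^T where V = [[1, 3], [4, -5]]
  V^T = [[1, 4], [3, -5]]
  V + V^T = [[2, 7], [7, -10]]
Step 2: det(V + V^T) = 2*(-10) - 7*7
  = -20 - 49 = -69
Step 3: Knot determinant = |det(V + V^T)| = |-69| = 69

69


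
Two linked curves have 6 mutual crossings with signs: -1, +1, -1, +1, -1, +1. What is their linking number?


Step 1: Count positive crossings: 3
Step 2: Count negative crossings: 3
Step 3: Sum of signs = 3 - 3 = 0
Step 4: Linking number = sum/2 = 0/2 = 0

0


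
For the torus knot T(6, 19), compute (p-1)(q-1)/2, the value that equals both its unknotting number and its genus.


For a torus knot T(p,q), both the unknotting number and genus equal (p-1)(q-1)/2.
= (6-1)(19-1)/2
= 5*18/2
= 90/2 = 45

45


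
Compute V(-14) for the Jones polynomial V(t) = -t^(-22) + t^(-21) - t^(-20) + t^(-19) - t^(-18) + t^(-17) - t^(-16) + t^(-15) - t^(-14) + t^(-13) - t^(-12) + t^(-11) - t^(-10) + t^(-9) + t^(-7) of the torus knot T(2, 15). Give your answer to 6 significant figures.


Substituting t = -14 into V(t) = -t^(-22) + t^(-21) - t^(-20) + t^(-19) - t^(-18) + t^(-17) - t^(-16) + t^(-15) - t^(-14) + t^(-13) - t^(-12) + t^(-11) - t^(-10) + t^(-9) + t^(-7):
  (-)t^(-22) = -6.09794e-26
  (+)t^(-21) = -8.53712e-25
  (-)t^(-20) = -1.1952e-23
  (+)t^(-19) = -1.67327e-22
  (-)t^(-18) = -2.34258e-21
  (+)t^(-17) = -3.27962e-20
  (-)t^(-16) = -4.59147e-19
  (+)t^(-15) = -6.42805e-18
  (-)t^(-14) = -8.99927e-17
  (+)t^(-13) = -1.2599e-15
  (-)t^(-12) = -1.76386e-14
  (+)t^(-11) = -2.4694e-13
  (-)t^(-10) = -3.45716e-12
  (+)t^(-9) = -4.84003e-11
  (+)t^(-7) = -9.48645e-09
Sum = (-6.09794e-26) + (-8.53712e-25) + (-1.1952e-23) + (-1.67327e-22) + (-2.34258e-21) + (-3.27962e-20) + (-4.59147e-19) + (-6.42805e-18) + (-8.99927e-17) + (-1.2599e-15) + (-1.76386e-14) + (-2.4694e-13) + (-3.45716e-12) + (-4.84003e-11) + (-9.48645e-09)
= -9.538573971e-09
Rounded to 6 significant figures: -9.53857e-09

-9.53857e-09


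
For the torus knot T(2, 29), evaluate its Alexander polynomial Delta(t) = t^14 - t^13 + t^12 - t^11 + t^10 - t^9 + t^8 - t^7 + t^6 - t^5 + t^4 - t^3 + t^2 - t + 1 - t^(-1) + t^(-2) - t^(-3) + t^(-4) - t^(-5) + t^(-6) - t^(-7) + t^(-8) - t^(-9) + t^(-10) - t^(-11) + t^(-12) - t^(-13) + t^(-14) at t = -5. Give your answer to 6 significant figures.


Substituting t = -5 into Delta(t) = t^14 - t^13 + t^12 - t^11 + t^10 - t^9 + t^8 - t^7 + t^6 - t^5 + t^4 - t^3 + t^2 - t + 1 - t^(-1) + t^(-2) - t^(-3) + t^(-4) - t^(-5) + t^(-6) - t^(-7) + t^(-8) - t^(-9) + t^(-10) - t^(-11) + t^(-12) - t^(-13) + t^(-14):
Term values: (6103515625) + (1220703125) + (244140625) + (48828125) + (9765625) + (1953125) + (390625) + (78125) + (15625) + (3125) + (625) + (125) + (25) + (5) + (1) + (0.2) + (0.04) + (0.008) + (0.0016) + (0.00032) + (6.4e-05) + (1.28e-05) + (2.56e-06) + (5.12e-07) + (1.024e-07) + (2.048e-08) + (4.096e-09) + (8.192e-10) + (1.6384e-10)
Sum = 7629394531
Rounded to 6 significant figures: 7.62939e+09

7.62939e+09


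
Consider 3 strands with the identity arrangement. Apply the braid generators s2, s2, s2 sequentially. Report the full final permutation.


Starting with identity [1, 2, 3].
Apply generators in sequence:
  After s2: [1, 3, 2]
  After s2: [1, 2, 3]
  After s2: [1, 3, 2]
Final permutation: [1, 3, 2]

[1, 3, 2]


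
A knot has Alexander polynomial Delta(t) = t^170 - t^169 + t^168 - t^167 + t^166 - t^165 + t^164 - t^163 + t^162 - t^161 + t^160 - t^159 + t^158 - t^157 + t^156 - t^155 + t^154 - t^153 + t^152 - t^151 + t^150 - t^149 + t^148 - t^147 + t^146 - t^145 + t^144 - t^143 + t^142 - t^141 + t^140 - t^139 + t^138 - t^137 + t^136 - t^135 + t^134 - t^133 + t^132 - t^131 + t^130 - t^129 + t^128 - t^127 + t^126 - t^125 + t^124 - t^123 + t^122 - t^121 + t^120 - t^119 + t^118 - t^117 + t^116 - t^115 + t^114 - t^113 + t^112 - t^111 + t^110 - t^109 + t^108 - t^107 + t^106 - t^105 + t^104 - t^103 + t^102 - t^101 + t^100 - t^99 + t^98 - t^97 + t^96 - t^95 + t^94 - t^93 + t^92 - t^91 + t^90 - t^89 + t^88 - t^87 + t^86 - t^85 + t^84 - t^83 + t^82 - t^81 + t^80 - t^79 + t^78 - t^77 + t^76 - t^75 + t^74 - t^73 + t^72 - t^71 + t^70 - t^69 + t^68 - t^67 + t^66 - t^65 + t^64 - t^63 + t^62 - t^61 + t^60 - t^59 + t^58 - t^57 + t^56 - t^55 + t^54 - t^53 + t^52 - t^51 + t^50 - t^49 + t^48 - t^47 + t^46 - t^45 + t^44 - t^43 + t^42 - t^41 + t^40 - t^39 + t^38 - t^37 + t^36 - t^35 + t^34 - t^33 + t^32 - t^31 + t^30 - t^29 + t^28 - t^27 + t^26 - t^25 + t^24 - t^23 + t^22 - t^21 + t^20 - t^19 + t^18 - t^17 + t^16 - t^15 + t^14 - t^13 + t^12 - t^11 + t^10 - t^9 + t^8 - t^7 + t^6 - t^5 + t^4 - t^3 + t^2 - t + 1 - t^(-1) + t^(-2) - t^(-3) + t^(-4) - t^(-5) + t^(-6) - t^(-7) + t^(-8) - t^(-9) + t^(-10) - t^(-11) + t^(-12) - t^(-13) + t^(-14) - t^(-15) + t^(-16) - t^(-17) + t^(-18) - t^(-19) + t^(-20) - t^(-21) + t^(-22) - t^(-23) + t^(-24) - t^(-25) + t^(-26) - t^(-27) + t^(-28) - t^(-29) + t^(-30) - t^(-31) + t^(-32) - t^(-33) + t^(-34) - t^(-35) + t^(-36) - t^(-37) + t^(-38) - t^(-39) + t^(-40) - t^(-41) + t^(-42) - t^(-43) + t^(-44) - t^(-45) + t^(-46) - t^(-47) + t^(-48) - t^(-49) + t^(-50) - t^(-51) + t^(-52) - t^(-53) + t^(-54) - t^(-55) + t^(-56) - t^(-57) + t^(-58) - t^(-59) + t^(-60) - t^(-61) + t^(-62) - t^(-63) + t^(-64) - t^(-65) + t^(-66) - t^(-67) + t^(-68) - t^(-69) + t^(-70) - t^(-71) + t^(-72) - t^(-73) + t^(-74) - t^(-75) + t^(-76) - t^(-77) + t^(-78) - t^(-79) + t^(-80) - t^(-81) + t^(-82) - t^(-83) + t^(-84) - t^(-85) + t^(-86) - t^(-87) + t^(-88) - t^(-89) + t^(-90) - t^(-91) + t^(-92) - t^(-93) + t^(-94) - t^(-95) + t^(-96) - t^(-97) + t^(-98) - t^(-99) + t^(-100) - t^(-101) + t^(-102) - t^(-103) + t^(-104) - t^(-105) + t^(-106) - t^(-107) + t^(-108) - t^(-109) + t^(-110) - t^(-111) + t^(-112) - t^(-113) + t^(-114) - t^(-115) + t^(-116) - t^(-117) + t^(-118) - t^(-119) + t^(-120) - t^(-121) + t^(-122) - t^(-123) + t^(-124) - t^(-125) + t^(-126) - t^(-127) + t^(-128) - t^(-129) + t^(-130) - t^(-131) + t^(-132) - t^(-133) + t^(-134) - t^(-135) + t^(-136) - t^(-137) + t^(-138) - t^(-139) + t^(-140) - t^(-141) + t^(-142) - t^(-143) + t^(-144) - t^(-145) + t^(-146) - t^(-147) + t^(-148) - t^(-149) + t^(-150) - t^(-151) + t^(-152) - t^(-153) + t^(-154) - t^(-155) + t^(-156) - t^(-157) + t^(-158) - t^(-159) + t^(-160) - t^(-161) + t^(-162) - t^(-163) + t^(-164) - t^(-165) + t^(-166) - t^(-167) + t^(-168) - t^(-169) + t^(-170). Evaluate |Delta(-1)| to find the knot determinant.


Step 1: The polynomial has 341 terms with alternating signs, exponents from 170 down to -170.
Step 2: Substitute t = -1. The i-th term has coefficient (-1)^i and exponent (m-i),
  so its value is (-1)^i * (-1)^(m-i) = (-1)^m = 1 for every i.
Step 3: All 341 terms equal 1, so Delta(-1) = 341 * (1) = 341
Step 4: |Delta(-1)| = 341

341


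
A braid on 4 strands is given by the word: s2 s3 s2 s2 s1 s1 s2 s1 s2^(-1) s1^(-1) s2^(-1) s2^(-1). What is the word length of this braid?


The word length counts the number of generators (including inverses).
Listing each generator: s2, s3, s2, s2, s1, s1, s2, s1, s2^(-1), s1^(-1), s2^(-1), s2^(-1)
There are 12 generators in this braid word.

12


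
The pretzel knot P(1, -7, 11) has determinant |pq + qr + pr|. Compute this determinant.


Step 1: Compute pq + qr + pr.
pq = 1*(-7) = -7
qr = (-7)*11 = -77
pr = 1*11 = 11
pq + qr + pr = -7 + (-77) + 11 = -73
Step 2: Take absolute value.
det(P(1,-7,11)) = |-73| = 73

73


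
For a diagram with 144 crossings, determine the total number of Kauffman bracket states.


Each crossing contributes 2 choices (A-smoothing or B-smoothing).
Total states = 2^144 = 22300745198530623141535718272648361505980416

22300745198530623141535718272648361505980416


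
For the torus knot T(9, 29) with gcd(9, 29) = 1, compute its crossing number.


For a torus knot T(p, q) with gcd(p,q)=1,
the crossing number is min(p*(q-1), q*(p-1)).
p*(q-1) = 9*28 = 252
q*(p-1) = 29*8 = 232
min(252, 232) = 232

232


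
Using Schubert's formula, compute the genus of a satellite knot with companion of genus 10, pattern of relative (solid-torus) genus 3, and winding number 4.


Schubert: g(satellite) = g_rel(pattern) + |winding| * g(companion),
where g_rel(pattern) is the genus of the pattern relative to the solid torus.
= 3 + 4 * 10
= 3 + 40 = 43

43


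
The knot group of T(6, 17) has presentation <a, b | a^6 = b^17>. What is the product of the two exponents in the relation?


The relation is a^6 = b^17.
Product of exponents = 6 * 17
= 102

102


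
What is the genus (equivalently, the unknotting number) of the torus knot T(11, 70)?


For a torus knot T(p,q), both the unknotting number and genus equal (p-1)(q-1)/2.
= (11-1)(70-1)/2
= 10*69/2
= 690/2 = 345

345


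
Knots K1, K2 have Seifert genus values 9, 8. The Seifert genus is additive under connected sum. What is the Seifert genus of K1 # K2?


The Seifert genus is additive under connected sum.
Seifert genus(K1 # K2) = (9) + (8)
= 17

17


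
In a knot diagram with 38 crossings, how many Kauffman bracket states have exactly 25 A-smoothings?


We choose which 25 of 38 crossings get A-smoothings.
C(38, 25) = 38! / (25! * 13!)
= 5414950296

5414950296


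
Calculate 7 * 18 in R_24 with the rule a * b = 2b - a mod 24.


7 * 18 = 2*18 - 7 mod 24
= 36 - 7 mod 24
= 29 mod 24 = 5

5


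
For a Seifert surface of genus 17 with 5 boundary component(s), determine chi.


chi = 2 - 2g - b
= 2 - 2*17 - 5
= 2 - 34 - 5 = -37

-37


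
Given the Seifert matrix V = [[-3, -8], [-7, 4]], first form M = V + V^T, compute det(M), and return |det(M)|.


Step 1: Form V + V^T where V = [[-3, -8], [-7, 4]]
  V^T = [[-3, -7], [-8, 4]]
  V + V^T = [[-6, -15], [-15, 8]]
Step 2: det(V + V^T) = (-6)*8 - (-15)*(-15)
  = -48 - 225 = -273
Step 3: Knot determinant = |det(V + V^T)| = |-273| = 273

273


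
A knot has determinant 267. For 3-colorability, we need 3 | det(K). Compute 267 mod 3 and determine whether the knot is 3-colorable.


Step 1: A knot is p-colorable if and only if p divides its determinant.
Step 2: Compute 267 mod 3.
267 = 89 * 3 + 0
Step 3: 267 mod 3 = 0
Step 4: The knot is 3-colorable: yes

0


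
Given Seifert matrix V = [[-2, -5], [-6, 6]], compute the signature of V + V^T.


Step 1: V + V^T = [[-4, -11], [-11, 12]]
Step 2: trace = 8, det = -169
Step 3: Discriminant = 8^2 - 4*(-169) = 740
Step 4: Eigenvalues: 17.6015, -9.60147
Step 5: Signature = (# positive eigenvalues) - (# negative eigenvalues) = 0

0


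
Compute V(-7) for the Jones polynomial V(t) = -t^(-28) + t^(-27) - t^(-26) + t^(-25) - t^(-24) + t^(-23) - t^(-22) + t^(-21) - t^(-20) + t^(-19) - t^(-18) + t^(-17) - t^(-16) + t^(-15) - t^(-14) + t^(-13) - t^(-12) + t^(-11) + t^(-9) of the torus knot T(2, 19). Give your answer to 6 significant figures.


Substituting t = -7 into V(t) = -t^(-28) + t^(-27) - t^(-26) + t^(-25) - t^(-24) + t^(-23) - t^(-22) + t^(-21) - t^(-20) + t^(-19) - t^(-18) + t^(-17) - t^(-16) + t^(-15) - t^(-14) + t^(-13) - t^(-12) + t^(-11) + t^(-9):
  (-)t^(-28) = -2.17398e-24
  (+)t^(-27) = -1.52178e-23
  (-)t^(-26) = -1.06525e-22
  (+)t^(-25) = -7.45674e-22
  (-)t^(-24) = -5.21972e-21
  (+)t^(-23) = -3.6538e-20
  (-)t^(-22) = -2.55766e-19
  (+)t^(-21) = -1.79036e-18
  (-)t^(-20) = -1.25325e-17
  (+)t^(-19) = -8.77278e-17
  (-)t^(-18) = -6.14095e-16
  (+)t^(-17) = -4.29866e-15
  (-)t^(-16) = -3.00906e-14
  (+)t^(-15) = -2.10634e-13
  (-)t^(-14) = -1.47444e-12
  (+)t^(-13) = -1.03211e-11
  (-)t^(-12) = -7.22476e-11
  (+)t^(-11) = -5.05733e-10
  (+)t^(-9) = -2.47809e-08
Sum = (-2.17398e-24) + (-1.52178e-23) + (-1.06525e-22) + (-7.45674e-22) + (-5.21972e-21) + (-3.6538e-20) + (-2.55766e-19) + (-1.79036e-18) + (-1.25325e-17) + (-8.77278e-17) + (-6.14095e-16) + (-4.29866e-15) + (-3.00906e-14) + (-2.10634e-13) + (-1.47444e-12) + (-1.03211e-11) + (-7.22476e-11) + (-5.05733e-10) + (-2.47809e-08)
= -2.537095442e-08
Rounded to 6 significant figures: -2.5371e-08

-2.5371e-08


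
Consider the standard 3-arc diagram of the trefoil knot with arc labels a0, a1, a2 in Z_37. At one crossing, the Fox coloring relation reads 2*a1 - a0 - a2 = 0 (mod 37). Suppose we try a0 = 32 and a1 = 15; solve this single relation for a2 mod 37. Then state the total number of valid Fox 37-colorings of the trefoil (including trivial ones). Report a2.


Step 1: Apply the given crossing relation 2*a1 - a0 - a2 = 0 (mod 37).
  a2 = 2*a1 - a0 mod 37
  a2 = 2*15 - 32 mod 37
  a2 = 30 - 32 mod 37
  a2 = -2 mod 37 = 35
Step 2: The trefoil has determinant 3.
  Number of Fox p-colorings (p prime) is p^2 if p = 3, else p.
  Since 37 does not divide 3, only trivial (constant) colorings exist.
  (So the trial a0 = 32, a1 = 15 with a0 != a1 does NOT extend to a valid coloring of the whole trefoil: the other two crossing relations require 3*(a1 - a0) = 0 (mod 37), which fails.)
  Total colorings = 37
Step 3: a2 = 35, total Fox 37-colorings = 37

35


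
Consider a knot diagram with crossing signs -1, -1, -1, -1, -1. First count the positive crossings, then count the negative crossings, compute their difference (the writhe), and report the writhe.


Step 1: Count positive crossings (+1).
Positive crossings: 0
Step 2: Count negative crossings (-1).
Negative crossings: 5
Step 3: Writhe = (positive) - (negative)
w = 0 - 5 = -5
Step 4: |w| = 5, and w is negative

-5


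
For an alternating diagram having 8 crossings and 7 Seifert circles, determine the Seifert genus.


For alternating knots, g = (c - s + 1)/2.
= (8 - 7 + 1)/2
= 2/2 = 1

1


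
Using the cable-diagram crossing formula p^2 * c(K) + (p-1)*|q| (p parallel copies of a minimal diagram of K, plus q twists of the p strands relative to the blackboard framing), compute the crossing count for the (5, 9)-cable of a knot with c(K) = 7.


Step 1: Each of the c(K) crossings of the companion diagram becomes p*p = p^2 crossings among the p parallel strands, and each of the |q| twists s_1 s_2 ... s_(p-1) adds (p-1) crossings.
  Crossings = p^2 * c(K) + (p-1)*|q|
Step 2: = 5^2 * 7 + (5-1)*9
Step 3: = 25*7 + 4*9
Step 4: = 175 + 36 = 211

211


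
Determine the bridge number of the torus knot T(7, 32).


The bridge number of T(p,q) is min(p,q).
min(7, 32) = 7

7


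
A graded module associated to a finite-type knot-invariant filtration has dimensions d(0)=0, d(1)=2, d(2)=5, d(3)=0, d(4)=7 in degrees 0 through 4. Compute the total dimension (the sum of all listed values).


Total dimension = d(0) + d(1) + ... + d(4)
= 0 + 2 + 5 + 0 + 7
= 14

14


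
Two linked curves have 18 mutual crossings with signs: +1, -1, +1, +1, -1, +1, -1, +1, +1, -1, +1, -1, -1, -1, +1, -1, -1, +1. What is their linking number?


Step 1: Count positive crossings: 9
Step 2: Count negative crossings: 9
Step 3: Sum of signs = 9 - 9 = 0
Step 4: Linking number = sum/2 = 0/2 = 0

0


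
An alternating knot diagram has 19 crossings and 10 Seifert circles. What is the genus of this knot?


For alternating knots, g = (c - s + 1)/2.
= (19 - 10 + 1)/2
= 10/2 = 5

5


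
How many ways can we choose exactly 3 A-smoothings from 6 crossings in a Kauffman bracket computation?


We choose which 3 of 6 crossings get A-smoothings.
C(6, 3) = 6! / (3! * 3!)
= 20

20


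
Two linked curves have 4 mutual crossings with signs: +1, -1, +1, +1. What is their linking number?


Step 1: Count positive crossings: 3
Step 2: Count negative crossings: 1
Step 3: Sum of signs = 3 - 1 = 2
Step 4: Linking number = sum/2 = 2/2 = 1

1


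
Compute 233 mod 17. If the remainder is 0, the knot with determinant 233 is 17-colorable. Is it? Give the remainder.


Step 1: A knot is p-colorable if and only if p divides its determinant.
Step 2: Compute 233 mod 17.
233 = 13 * 17 + 12
Step 3: 233 mod 17 = 12
Step 4: The knot is 17-colorable: no

12


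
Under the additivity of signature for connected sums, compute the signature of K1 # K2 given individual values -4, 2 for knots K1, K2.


The signature is additive under connected sum.
signature(K1 # K2) = (-4) + (2)
= -2

-2


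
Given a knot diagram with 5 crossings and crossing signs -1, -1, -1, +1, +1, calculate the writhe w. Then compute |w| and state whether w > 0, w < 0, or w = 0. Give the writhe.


Step 1: Count positive crossings (+1).
Positive crossings: 2
Step 2: Count negative crossings (-1).
Negative crossings: 3
Step 3: Writhe = (positive) - (negative)
w = 2 - 3 = -1
Step 4: |w| = 1, and w is negative

-1


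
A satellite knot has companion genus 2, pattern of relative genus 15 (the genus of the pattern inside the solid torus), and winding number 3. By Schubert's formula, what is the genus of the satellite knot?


Schubert: g(satellite) = g_rel(pattern) + |winding| * g(companion),
where g_rel(pattern) is the genus of the pattern relative to the solid torus.
= 15 + 3 * 2
= 15 + 6 = 21

21


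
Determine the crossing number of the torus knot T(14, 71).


For a torus knot T(p, q) with gcd(p,q)=1,
the crossing number is min(p*(q-1), q*(p-1)).
p*(q-1) = 14*70 = 980
q*(p-1) = 71*13 = 923
min(980, 923) = 923

923


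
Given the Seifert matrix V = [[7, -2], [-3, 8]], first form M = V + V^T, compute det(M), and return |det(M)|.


Step 1: Form V + V^T where V = [[7, -2], [-3, 8]]
  V^T = [[7, -3], [-2, 8]]
  V + V^T = [[14, -5], [-5, 16]]
Step 2: det(V + V^T) = 14*16 - (-5)*(-5)
  = 224 - 25 = 199
Step 3: Knot determinant = |det(V + V^T)| = |199| = 199

199


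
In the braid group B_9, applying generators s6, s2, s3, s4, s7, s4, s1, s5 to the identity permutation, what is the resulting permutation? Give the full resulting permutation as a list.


Starting with identity [1, 2, 3, 4, 5, 6, 7, 8, 9].
Apply generators in sequence:
  After s6: [1, 2, 3, 4, 5, 7, 6, 8, 9]
  After s2: [1, 3, 2, 4, 5, 7, 6, 8, 9]
  After s3: [1, 3, 4, 2, 5, 7, 6, 8, 9]
  After s4: [1, 3, 4, 5, 2, 7, 6, 8, 9]
  After s7: [1, 3, 4, 5, 2, 7, 8, 6, 9]
  After s4: [1, 3, 4, 2, 5, 7, 8, 6, 9]
  After s1: [3, 1, 4, 2, 5, 7, 8, 6, 9]
  After s5: [3, 1, 4, 2, 7, 5, 8, 6, 9]
Final permutation: [3, 1, 4, 2, 7, 5, 8, 6, 9]

[3, 1, 4, 2, 7, 5, 8, 6, 9]


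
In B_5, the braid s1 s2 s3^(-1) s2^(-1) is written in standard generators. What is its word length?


The word length counts the number of generators (including inverses).
Listing each generator: s1, s2, s3^(-1), s2^(-1)
There are 4 generators in this braid word.

4


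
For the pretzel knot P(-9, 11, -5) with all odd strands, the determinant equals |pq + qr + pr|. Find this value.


Step 1: Compute pq + qr + pr.
pq = (-9)*11 = -99
qr = 11*(-5) = -55
pr = (-9)*(-5) = 45
pq + qr + pr = -99 + (-55) + 45 = -109
Step 2: Take absolute value.
det(P(-9,11,-5)) = |-109| = 109

109


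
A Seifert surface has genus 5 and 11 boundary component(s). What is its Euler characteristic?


chi = 2 - 2g - b
= 2 - 2*5 - 11
= 2 - 10 - 11 = -19

-19


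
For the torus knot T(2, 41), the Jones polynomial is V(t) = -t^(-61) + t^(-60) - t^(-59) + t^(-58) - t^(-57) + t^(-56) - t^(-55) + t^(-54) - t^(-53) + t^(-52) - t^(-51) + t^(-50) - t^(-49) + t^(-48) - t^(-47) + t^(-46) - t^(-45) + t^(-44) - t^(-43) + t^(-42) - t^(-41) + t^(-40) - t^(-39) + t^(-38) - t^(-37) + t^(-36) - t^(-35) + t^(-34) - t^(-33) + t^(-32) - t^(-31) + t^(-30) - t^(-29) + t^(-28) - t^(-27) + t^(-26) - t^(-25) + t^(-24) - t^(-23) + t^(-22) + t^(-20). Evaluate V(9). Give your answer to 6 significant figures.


Substituting t = 9 into V(t) = -t^(-61) + t^(-60) - t^(-59) + t^(-58) - t^(-57) + t^(-56) - t^(-55) + t^(-54) - t^(-53) + t^(-52) - t^(-51) + t^(-50) - t^(-49) + t^(-48) - t^(-47) + t^(-46) - t^(-45) + t^(-44) - t^(-43) + t^(-42) - t^(-41) + t^(-40) - t^(-39) + t^(-38) - t^(-37) + t^(-36) - t^(-35) + t^(-34) - t^(-33) + t^(-32) - t^(-31) + t^(-30) - t^(-29) + t^(-28) - t^(-27) + t^(-26) - t^(-25) + t^(-24) - t^(-23) + t^(-22) + t^(-20):
  (-)t^(-61) = -6.18311e-59
  (+)t^(-60) = 5.5648e-58
  (-)t^(-59) = -5.00832e-57
  (+)t^(-58) = 4.50749e-56
  (-)t^(-57) = -4.05674e-55
  (+)t^(-56) = 3.65106e-54
  (-)t^(-55) = -3.28596e-53
  (+)t^(-54) = 2.95736e-52
  (-)t^(-53) = -2.66163e-51
  (+)t^(-52) = 2.39546e-50
  (-)t^(-51) = -2.15592e-49
  (+)t^(-50) = 1.94033e-48
  (-)t^(-49) = -1.74629e-47
  (+)t^(-48) = 1.57166e-46
  (-)t^(-47) = -1.4145e-45
  (+)t^(-46) = 1.27305e-44
  (-)t^(-45) = -1.14574e-43
  (+)t^(-44) = 1.03117e-42
  (-)t^(-43) = -9.28052e-42
  (+)t^(-42) = 8.35246e-41
  (-)t^(-41) = -7.51722e-40
  (+)t^(-40) = 6.7655e-39
  (-)t^(-39) = -6.08895e-38
  (+)t^(-38) = 5.48005e-37
  (-)t^(-37) = -4.93205e-36
  (+)t^(-36) = 4.43884e-35
  (-)t^(-35) = -3.99496e-34
  (+)t^(-34) = 3.59546e-33
  (-)t^(-33) = -3.23592e-32
  (+)t^(-32) = 2.91232e-31
  (-)t^(-31) = -2.62109e-30
  (+)t^(-30) = 2.35898e-29
  (-)t^(-29) = -2.12308e-28
  (+)t^(-28) = 1.91078e-27
  (-)t^(-27) = -1.7197e-26
  (+)t^(-26) = 1.54773e-25
  (-)t^(-25) = -1.39296e-24
  (+)t^(-24) = 1.25366e-23
  (-)t^(-23) = -1.12829e-22
  (+)t^(-22) = 1.01546e-21
  (+)t^(-20) = 8.22526e-20
Sum = (-6.18311e-59) + (5.5648e-58) + (-5.00832e-57) + (4.50749e-56) + (-4.05674e-55) + (3.65106e-54) + (-3.28596e-53) + (2.95736e-52) + (-2.66163e-51) + (2.39546e-50) + (-2.15592e-49) + (1.94033e-48) + (-1.74629e-47) + (1.57166e-46) + (-1.4145e-45) + (1.27305e-44) + (-1.14574e-43) + (1.03117e-42) + (-9.28052e-42) + (8.35246e-41) + (-7.51722e-40) + (6.7655e-39) + (-6.08895e-38) + (5.48005e-37) + (-4.93205e-36) + (4.43884e-35) + (-3.99496e-34) + (3.59546e-33) + (-3.23592e-32) + (2.91232e-31) + (-2.62109e-30) + (2.35898e-29) + (-2.12308e-28) + (1.91078e-27) + (-1.7197e-26) + (1.54773e-25) + (-1.39296e-24) + (1.25366e-23) + (-1.12829e-22) + (1.01546e-21) + (8.22526e-20)
= 8.316655155e-20
Rounded to 6 significant figures: 8.31666e-20

8.31666e-20


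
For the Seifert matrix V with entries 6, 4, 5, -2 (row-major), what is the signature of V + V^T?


Step 1: V + V^T = [[12, 9], [9, -4]]
Step 2: trace = 8, det = -129
Step 3: Discriminant = 8^2 - 4*(-129) = 580
Step 4: Eigenvalues: 16.0416, -8.04159
Step 5: Signature = (# positive eigenvalues) - (# negative eigenvalues) = 0

0
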